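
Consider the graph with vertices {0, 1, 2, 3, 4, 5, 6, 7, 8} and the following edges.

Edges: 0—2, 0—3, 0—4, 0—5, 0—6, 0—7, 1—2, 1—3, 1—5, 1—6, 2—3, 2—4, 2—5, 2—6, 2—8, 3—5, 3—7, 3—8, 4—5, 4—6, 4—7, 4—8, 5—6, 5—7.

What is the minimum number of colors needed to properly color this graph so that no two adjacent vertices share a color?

0, 2, 4, 5, 6 form a clique, so at least 5 colors are needed.
5 colors suffice: 0=yellow, 1=yellow, 2=red, 3=green, 4=green, 5=blue, 6=purple, 7=red, 8=blue. No two adjacent vertices share a color.

5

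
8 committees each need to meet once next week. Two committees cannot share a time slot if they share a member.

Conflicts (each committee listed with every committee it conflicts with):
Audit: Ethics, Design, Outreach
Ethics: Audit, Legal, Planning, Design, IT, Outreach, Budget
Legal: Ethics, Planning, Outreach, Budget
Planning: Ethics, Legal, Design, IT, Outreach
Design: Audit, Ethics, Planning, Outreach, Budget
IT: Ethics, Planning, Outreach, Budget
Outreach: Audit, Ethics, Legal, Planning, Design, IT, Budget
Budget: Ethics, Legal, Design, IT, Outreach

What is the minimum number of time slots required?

4

Ethics, Planning, Design, Outreach pairwise conflict, so at least 4 time slots are needed.
4 time slots suffice: time slot 1 → {Outreach}; time slot 2 → {Ethics}; time slot 3 → {Audit, Planning, Budget}; time slot 4 → {Legal, Design, IT}. Every pair that conflicts lands in different time slots.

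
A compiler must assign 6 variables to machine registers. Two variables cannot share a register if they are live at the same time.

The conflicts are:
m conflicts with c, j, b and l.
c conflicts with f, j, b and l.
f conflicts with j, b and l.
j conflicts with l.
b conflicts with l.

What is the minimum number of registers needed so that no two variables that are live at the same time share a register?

4

m, c, b, l all conflict with each other, so at least 4 registers are needed.
4 registers suffice: m=4, c=2, f=4, j=3, b=3, l=1. Each listed conflict is separated.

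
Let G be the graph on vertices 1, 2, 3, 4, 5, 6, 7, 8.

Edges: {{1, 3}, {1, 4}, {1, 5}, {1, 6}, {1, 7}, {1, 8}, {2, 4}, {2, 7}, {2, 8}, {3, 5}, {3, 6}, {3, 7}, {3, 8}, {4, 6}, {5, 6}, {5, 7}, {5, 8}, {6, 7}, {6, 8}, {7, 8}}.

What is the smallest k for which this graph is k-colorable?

6

1, 3, 5, 6, 7, 8 are mutually adjacent (a clique of size 6), so at least 6 colors are needed.
6 colors suffice: color red → {1, 2}; color blue → {4, 8}; color green → {6}; color yellow → {7}; color purple → {5}; color orange → {3}. Each edge has distinct colors on its endpoints.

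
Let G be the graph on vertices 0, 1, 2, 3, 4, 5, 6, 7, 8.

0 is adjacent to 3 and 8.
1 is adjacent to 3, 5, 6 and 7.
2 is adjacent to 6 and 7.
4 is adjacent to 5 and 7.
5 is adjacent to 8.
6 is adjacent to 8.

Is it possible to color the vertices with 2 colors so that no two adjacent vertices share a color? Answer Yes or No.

No

The cycle 8-0-3-1-5-8 has odd length 5, so it cannot be 2-colored; at least 3 colors are needed.
So 2 colors are not enough.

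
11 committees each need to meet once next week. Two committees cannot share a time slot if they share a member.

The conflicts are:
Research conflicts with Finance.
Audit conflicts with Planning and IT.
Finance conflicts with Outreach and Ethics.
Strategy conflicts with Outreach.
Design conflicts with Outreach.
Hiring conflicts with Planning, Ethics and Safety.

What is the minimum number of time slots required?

2

Audit and IT conflict, so at least 2 time slots are needed.
Using 2 time slots: Research=2, Audit=1, Finance=1, Strategy=1, Design=1, Outreach=2, Hiring=1, Planning=2, Ethics=2, IT=2, Safety=2. Each listed conflict is separated.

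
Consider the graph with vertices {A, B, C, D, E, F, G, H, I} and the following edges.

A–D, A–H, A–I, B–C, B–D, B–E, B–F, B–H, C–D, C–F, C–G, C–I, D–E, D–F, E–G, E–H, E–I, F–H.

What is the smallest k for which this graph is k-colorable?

4

B, C, D, F are pairwise adjacent (a clique of size 4), so at least 4 colors are needed.
4 colors suffice: color 1 → {B, G, I}; color 2 → {A, C, E}; color 3 → {D, H}; color 4 → {F}. No two adjacent vertices share a color.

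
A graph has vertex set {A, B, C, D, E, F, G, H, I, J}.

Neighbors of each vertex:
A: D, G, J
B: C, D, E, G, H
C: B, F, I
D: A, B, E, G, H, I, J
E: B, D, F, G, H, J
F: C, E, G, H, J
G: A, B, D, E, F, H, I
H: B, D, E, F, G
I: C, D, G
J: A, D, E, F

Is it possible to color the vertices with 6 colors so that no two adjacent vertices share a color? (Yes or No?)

The chromatic number is 5. B, D, E, G, H form a clique, so at least 5 colors are needed.
5 colors suffice: color red → {D, F}; color blue → {C, G, J}; color green → {A, E, I}; color yellow → {B}; color purple → {H}.
Since 6 ≥ 5, a proper 6-coloring certainly exists.

Yes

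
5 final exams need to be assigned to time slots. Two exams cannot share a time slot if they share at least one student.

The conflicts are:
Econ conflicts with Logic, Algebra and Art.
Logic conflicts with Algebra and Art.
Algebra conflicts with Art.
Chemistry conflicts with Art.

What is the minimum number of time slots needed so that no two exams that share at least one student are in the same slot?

4

Econ, Logic, Algebra, Art are mutually in conflict, so at least 4 time slots are needed.
4 time slots suffice: time slot 1 → {Art}; time slot 2 → {Algebra, Chemistry}; time slot 3 → {Logic}; time slot 4 → {Econ}. Each listed conflict is separated.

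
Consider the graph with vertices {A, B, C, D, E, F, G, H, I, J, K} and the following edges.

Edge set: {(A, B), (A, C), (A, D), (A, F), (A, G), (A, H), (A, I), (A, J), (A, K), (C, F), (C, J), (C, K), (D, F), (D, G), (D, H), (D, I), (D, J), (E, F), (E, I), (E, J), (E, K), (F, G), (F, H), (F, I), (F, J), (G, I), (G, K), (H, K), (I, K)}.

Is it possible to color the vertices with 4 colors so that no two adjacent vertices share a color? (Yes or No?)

A, D, F, G, I form a clique, so at least 5 colors are needed.
So 4 colors are not enough.

No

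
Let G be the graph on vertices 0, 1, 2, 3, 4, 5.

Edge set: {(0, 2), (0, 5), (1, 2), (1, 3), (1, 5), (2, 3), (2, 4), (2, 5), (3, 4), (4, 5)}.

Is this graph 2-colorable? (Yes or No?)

2, 3, 4 are pairwise adjacent, so at least 3 colors are needed.
So 2 colors are not enough.

No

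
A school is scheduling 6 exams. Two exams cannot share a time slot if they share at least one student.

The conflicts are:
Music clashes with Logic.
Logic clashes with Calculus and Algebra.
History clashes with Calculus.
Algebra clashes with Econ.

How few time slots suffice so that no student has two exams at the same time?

2

Logic and Algebra conflict, so at least 2 time slots are needed.
2 time slots suffice: time slot 1 → {Logic, History, Econ}; time slot 2 → {Music, Calculus, Algebra}. No two conflicting exams share a time slot.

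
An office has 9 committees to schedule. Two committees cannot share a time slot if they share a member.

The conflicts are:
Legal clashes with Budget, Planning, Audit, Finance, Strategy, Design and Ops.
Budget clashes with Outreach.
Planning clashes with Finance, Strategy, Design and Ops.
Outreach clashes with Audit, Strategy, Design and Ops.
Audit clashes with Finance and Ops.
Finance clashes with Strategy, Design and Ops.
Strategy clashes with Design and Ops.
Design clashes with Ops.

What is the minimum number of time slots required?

Legal, Planning, Finance, Strategy, Design, Ops pairwise conflict, so at least 6 time slots are needed.
A valid assignment using 6 time slots: Legal=2, Budget=1, Planning=6, Outreach=2, Audit=3, Finance=4, Strategy=5, Design=3, Ops=1. Each listed conflict is separated.

6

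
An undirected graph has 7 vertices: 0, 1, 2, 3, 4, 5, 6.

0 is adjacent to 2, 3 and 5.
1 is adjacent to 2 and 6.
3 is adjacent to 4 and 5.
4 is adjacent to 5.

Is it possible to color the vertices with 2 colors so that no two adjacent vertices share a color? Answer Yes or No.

No

0, 3, 5 are pairwise adjacent, so at least 3 colors are needed.
So 2 colors are not enough.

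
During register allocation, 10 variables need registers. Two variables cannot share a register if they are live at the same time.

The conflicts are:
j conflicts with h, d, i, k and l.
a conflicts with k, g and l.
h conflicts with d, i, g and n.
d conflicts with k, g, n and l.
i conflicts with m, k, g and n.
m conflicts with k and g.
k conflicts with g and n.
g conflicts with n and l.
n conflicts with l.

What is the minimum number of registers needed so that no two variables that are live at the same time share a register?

h, d, g, n pairwise conflict, so at least 4 registers are needed.
4 registers suffice: register 1 → {j, g}; register 2 → {h, k, l}; register 3 → {a, d, i}; register 4 → {m, n}. Every pair that conflicts lands in different registers.

4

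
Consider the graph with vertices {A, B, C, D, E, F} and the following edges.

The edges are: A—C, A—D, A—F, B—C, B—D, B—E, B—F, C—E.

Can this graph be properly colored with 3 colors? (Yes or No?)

Yes

The chromatic number is 3. B, C, E are mutually adjacent, so at least 3 colors are needed.
3 colors suffice: color 1 → {A, B}; color 2 → {C, D, F}; color 3 → {E}.
That is already a proper 3-coloring.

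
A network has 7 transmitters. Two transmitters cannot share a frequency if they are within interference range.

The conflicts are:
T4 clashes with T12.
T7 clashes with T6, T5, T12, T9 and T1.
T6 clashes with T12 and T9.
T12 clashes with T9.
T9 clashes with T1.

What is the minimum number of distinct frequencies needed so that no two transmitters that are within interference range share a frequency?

4

T7, T6, T12, T9 are mutually in conflict, so at least 4 frequencies are needed.
4 frequencies suffice: frequency 1 → {T4, T7}; frequency 2 → {T5, T12, T1}; frequency 3 → {T9}; frequency 4 → {T6}. No two conflicting transmitters share a frequency.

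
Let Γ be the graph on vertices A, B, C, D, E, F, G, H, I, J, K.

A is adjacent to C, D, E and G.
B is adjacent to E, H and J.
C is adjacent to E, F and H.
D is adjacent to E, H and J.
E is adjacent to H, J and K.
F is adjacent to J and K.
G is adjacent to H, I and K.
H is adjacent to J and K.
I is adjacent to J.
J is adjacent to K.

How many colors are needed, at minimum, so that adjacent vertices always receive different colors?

D, E, H, J form a clique, so at least 4 colors are needed.
A valid assignment using 4 colors: A=1, B=4, C=3, D=4, E=2, F=1, G=2, H=1, I=1, J=3, K=4. Every edge joins two different colors.

4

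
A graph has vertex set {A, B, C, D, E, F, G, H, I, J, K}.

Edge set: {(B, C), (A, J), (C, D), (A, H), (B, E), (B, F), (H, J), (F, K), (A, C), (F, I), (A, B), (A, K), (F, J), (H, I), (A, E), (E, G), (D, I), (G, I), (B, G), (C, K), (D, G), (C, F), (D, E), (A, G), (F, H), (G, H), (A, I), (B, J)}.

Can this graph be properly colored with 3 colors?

No

A, G, H, I are pairwise adjacent (a clique of size 4), so at least 4 colors are needed.
So 3 colors are not enough.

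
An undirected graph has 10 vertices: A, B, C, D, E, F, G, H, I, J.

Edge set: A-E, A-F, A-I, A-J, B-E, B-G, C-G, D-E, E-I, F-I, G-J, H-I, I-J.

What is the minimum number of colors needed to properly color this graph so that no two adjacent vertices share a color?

3

A, F, I form a triangle, so at least 3 colors are needed.
3 colors suffice: color red → {D, G, I}; color blue → {A, B, C, H}; color green → {E, F, J}. Every edge joins two different colors.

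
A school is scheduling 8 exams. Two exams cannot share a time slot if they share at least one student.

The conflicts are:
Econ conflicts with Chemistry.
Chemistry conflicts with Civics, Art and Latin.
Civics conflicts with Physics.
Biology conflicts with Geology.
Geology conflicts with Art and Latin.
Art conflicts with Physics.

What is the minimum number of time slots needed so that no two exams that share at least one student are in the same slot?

Geology and Latin conflict, so at least 2 time slots are needed.
2 time slots suffice: time slot 1 → {Chemistry, Geology, Physics}; time slot 2 → {Econ, Civics, Biology, Art, Latin}. Each listed conflict is separated.

2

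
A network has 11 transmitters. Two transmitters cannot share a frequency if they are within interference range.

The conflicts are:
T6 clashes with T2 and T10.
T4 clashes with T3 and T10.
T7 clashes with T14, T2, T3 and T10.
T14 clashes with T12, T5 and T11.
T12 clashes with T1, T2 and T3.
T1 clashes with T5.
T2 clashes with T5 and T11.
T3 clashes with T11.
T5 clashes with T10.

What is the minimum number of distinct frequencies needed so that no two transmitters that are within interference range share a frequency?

T6 and T2 conflict, so at least 2 frequencies are needed.
2 frequencies suffice: frequency 1 → {T14, T1, T2, T3, T10}; frequency 2 → {T6, T4, T7, T12, T5, T11}. Each listed conflict is separated.

2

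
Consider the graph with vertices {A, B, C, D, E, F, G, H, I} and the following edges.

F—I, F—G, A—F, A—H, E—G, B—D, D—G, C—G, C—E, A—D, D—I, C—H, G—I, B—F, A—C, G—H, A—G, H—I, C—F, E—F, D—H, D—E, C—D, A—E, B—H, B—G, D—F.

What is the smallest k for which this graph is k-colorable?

6

A, C, D, E, F, G are pairwise adjacent (a clique of size 6), so at least 6 colors are needed.
One proper 6-coloring: A=4, B=4, C=5, D=1, E=6, F=3, G=2, H=3, I=4. Each edge has distinct colors on its endpoints.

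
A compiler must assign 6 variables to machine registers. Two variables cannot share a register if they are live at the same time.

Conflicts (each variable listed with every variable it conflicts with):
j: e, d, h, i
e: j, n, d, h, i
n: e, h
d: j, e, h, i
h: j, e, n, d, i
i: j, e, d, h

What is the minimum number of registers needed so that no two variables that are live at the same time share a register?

5

j, e, d, h, i pairwise conflict, so at least 5 registers are needed.
5 registers suffice: register 1 → {h}; register 2 → {e}; register 3 → {j, n}; register 4 → {i}; register 5 → {d}. Every pair that conflicts lands in different registers.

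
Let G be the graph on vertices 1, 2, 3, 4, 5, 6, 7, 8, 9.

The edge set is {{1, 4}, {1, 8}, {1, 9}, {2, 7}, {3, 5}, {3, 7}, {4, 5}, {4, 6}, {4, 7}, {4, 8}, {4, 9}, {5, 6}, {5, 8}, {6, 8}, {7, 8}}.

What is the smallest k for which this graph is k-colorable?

4

4, 5, 6, 8 are pairwise adjacent (a clique of size 4), so at least 4 colors are needed.
4 colors suffice: 1=c, 2=a, 3=a, 4=a, 5=c, 6=d, 7=c, 8=b, 9=b. No two adjacent vertices share a color.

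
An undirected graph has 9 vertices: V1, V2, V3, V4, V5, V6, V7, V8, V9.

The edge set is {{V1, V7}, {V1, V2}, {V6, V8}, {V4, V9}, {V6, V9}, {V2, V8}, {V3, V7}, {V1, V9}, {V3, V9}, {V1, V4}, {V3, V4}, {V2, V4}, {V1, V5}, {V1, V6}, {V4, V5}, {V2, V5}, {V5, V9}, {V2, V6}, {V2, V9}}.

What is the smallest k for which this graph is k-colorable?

V1, V2, V4, V5, V9 are mutually adjacent (a clique of size 5), so at least 5 colors are needed.
A valid assignment using 5 colors: V1=2, V2=3, V3=2, V4=4, V5=5, V6=4, V7=1, V8=1, V9=1. Each edge has distinct colors on its endpoints.

5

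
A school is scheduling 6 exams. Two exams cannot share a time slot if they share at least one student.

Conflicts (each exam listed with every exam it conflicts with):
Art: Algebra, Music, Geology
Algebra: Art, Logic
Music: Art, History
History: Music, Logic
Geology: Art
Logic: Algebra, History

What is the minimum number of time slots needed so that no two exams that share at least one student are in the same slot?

3

The cycle Music-Art-Algebra-Logic-History-Music has odd length 5, so it cannot be 2-colored; at least 3 time slots are needed.
A valid assignment using 3 time slots: Art=1, Algebra=2, Music=2, History=3, Geology=2, Logic=1. Every pair that conflicts lands in different time slots.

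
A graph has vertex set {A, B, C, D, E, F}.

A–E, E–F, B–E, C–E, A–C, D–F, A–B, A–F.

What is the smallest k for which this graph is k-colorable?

A, C, E are mutually adjacent, so at least 3 colors are needed.
3 colors suffice: color 1 → {A, D}; color 2 → {E}; color 3 → {B, C, F}. No two adjacent vertices share a color.

3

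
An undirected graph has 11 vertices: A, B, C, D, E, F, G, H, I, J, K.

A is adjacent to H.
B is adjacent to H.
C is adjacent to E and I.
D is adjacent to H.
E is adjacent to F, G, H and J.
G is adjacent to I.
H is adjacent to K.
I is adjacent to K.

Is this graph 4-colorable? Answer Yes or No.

Yes

The chromatic number is 3. The cycle G-E-H-K-I-G has odd length 5, so it cannot be 2-colored; at least 3 colors are needed.
3 colors suffice: color red → {F, H, I, J}; color blue → {A, B, D, E, K}; color green → {C, G}.
Since 4 ≥ 3, a proper 4-coloring certainly exists.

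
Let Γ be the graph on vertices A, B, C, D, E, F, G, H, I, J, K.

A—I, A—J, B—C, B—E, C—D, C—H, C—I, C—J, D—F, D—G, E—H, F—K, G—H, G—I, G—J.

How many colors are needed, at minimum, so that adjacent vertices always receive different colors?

2

F and K are adjacent, so at least 2 colors are needed.
2 colors suffice: A=1, B=2, C=1, D=2, E=1, F=1, G=1, H=2, I=2, J=2, K=2. Every edge joins two different colors.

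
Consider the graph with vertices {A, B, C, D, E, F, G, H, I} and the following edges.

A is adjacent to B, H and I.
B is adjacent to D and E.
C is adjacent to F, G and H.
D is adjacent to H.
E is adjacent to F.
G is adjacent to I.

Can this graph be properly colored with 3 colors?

Yes

The chromatic number is 3. The cycle C-G-I-A-H-C has odd length 5, so it cannot be 2-colored; at least 3 colors are needed.
3 colors suffice: A=2, B=1, C=2, D=2, E=2, F=1, G=3, H=1, I=1.
That is already a proper 3-coloring.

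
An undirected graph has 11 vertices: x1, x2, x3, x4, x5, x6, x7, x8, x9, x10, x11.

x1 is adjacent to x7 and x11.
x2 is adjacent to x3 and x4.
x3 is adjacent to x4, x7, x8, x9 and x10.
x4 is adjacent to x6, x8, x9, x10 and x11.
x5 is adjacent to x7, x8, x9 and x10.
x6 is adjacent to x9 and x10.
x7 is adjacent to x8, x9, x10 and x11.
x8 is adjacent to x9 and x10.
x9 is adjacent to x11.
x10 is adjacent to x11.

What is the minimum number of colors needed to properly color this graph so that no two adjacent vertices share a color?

4

x3, x4, x8, x10 form a clique, so at least 4 colors are needed.
4 colors suffice: color 1 → {x1, x2, x9, x10}; color 2 → {x4, x7}; color 3 → {x3, x5, x6, x11}; color 4 → {x8}. Every edge joins two different colors.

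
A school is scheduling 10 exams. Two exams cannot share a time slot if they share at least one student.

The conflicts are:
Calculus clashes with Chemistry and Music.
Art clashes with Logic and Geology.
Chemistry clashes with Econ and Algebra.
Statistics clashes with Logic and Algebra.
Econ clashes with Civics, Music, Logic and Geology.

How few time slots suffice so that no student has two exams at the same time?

3

The cycle Algebra-Chemistry-Econ-Logic-Statistics-Algebra has odd length 5, so it cannot be 2-colored; at least 3 time slots are needed.
3 time slots suffice: Calculus=1, Art=1, Chemistry=2, Statistics=3, Econ=1, Civics=2, Music=2, Logic=2, Geology=2, Algebra=1. Every pair that conflicts lands in different time slots.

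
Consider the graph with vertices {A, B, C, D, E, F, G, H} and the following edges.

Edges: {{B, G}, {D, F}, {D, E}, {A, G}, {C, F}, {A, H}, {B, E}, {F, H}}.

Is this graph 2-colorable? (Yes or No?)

The cycle G-A-H-F-D-E-B-G has odd length 7, so it cannot be 2-colored; at least 3 colors are needed.
So 2 colors are not enough.

No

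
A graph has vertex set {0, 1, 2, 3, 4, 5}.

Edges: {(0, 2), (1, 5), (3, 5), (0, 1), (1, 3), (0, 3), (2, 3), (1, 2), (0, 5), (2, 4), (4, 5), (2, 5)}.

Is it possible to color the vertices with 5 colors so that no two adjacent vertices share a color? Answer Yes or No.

Yes

The chromatic number is 5. 0, 1, 2, 3, 5 are pairwise adjacent (a clique of size 5), so at least 5 colors are needed.
5 colors suffice: color red → {2}; color blue → {5}; color green → {1, 4}; color yellow → {3}; color purple → {0}.
That is already a proper 5-coloring.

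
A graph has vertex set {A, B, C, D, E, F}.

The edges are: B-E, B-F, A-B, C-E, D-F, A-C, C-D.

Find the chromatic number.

3

The cycle B-A-C-D-F-B has odd length 5, so it cannot be 2-colored; at least 3 colors are needed.
3 colors suffice: color 1 → {B, C}; color 2 → {A, E, F}; color 3 → {D}. No two adjacent vertices share a color.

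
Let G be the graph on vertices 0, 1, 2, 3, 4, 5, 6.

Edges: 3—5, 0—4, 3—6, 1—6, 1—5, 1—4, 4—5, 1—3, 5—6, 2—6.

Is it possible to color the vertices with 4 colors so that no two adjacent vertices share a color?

Yes

The chromatic number is 4. 1, 3, 5, 6 form a clique, so at least 4 colors are needed.
A valid assignment using 4 colors: 0=b, 1=b, 2=b, 3=d, 4=a, 5=c, 6=a.
That is already a proper 4-coloring.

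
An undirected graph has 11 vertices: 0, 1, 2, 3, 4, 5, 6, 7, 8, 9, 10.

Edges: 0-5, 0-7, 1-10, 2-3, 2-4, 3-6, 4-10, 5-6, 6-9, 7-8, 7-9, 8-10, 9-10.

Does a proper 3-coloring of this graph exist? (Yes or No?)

Yes

The chromatic number is 3. The cycle 0-7-9-6-5-0 has odd length 5, so it cannot be 2-colored; at least 3 colors are needed.
3 colors suffice: color a → {2, 6, 7, 10}; color b → {0, 1, 3, 4, 8, 9}; color c → {5}.
That is already a proper 3-coloring.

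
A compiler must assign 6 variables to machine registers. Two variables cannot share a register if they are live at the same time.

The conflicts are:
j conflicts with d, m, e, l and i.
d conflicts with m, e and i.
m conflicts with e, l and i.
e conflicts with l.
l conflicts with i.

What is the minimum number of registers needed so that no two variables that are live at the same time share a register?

j, d, m, i all conflict with each other, so at least 4 registers are needed.
4 registers suffice: register 1 → {j}; register 2 → {m}; register 3 → {e, i}; register 4 → {d, l}. Each listed conflict is separated.

4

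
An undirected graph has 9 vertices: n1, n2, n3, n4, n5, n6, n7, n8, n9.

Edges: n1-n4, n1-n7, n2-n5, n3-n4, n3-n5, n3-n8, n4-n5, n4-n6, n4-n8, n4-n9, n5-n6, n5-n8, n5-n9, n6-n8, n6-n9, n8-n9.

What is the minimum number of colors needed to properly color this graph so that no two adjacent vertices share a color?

5

n4, n5, n6, n8, n9 form a clique, so at least 5 colors are needed.
5 colors suffice: n1=1, n2=2, n3=4, n4=2, n5=1, n6=5, n7=2, n8=3, n9=4. Every edge joins two different colors.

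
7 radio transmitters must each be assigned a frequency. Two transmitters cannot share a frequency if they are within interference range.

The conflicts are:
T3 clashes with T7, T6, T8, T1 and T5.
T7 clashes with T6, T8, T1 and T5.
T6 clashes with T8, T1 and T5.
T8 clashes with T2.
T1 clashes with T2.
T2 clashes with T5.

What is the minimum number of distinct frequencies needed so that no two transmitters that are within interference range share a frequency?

T3, T7, T6, T5 are mutually in conflict, so at least 4 frequencies are needed.
4 frequencies suffice: frequency 1 → {T3, T2}; frequency 2 → {T7}; frequency 3 → {T6}; frequency 4 → {T8, T1, T5}. Every pair that conflicts lands in different frequencies.

4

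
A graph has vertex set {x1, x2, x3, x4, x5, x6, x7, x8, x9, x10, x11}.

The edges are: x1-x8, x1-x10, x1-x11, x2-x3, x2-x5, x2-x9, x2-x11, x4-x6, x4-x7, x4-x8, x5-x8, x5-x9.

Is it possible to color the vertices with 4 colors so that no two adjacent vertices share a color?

The chromatic number is 3. x2, x5, x9 are pairwise adjacent, so at least 3 colors are needed.
One proper 3-coloring: x1=1, x2=1, x3=2, x4=1, x5=2, x6=2, x7=2, x8=3, x9=3, x10=2, x11=2.
Since 4 ≥ 3, a proper 4-coloring certainly exists.

Yes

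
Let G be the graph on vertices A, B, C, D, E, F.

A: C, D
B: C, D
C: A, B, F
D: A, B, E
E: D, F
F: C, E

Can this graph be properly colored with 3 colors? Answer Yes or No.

The chromatic number is 3. The cycle F-C-B-D-E-F has odd length 5, so it cannot be 2-colored; at least 3 colors are needed.
A valid assignment using 3 colors: A=2, B=2, C=1, D=1, E=2, F=3.
That is already a proper 3-coloring.

Yes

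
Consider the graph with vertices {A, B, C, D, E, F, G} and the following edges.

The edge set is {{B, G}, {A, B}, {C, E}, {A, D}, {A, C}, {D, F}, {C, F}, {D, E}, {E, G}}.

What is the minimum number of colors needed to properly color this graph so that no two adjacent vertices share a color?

3

The cycle E-G-B-A-C-E has odd length 5, so it cannot be 2-colored; at least 3 colors are needed.
A valid assignment using 3 colors: A=2, B=1, C=1, D=1, E=2, F=2, G=3. Every edge joins two different colors.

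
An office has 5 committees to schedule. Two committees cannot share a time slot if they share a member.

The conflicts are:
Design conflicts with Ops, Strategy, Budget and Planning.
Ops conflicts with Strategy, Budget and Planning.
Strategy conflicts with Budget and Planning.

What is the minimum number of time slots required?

4

Design, Ops, Strategy, Planning all conflict with each other, so at least 4 time slots are needed.
4 time slots suffice: time slot 1 → {Design}; time slot 2 → {Ops}; time slot 3 → {Strategy}; time slot 4 → {Budget, Planning}. Every pair that conflicts lands in different time slots.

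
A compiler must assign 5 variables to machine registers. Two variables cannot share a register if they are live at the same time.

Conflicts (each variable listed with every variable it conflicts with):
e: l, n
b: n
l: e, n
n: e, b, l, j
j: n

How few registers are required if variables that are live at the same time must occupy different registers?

e, l, n pairwise conflict, so at least 3 registers are needed.
3 registers suffice: register 1 → {n}; register 2 → {b, l, j}; register 3 → {e}. Every pair that conflicts lands in different registers.

3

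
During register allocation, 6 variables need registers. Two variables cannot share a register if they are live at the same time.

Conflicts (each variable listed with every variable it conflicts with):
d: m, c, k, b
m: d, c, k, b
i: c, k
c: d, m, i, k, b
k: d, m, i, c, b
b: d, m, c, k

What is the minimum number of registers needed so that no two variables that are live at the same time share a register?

5

d, m, c, k, b pairwise conflict, so at least 5 registers are needed.
5 registers suffice: d=3, m=4, i=3, c=2, k=1, b=5. No two conflicting variables share a register.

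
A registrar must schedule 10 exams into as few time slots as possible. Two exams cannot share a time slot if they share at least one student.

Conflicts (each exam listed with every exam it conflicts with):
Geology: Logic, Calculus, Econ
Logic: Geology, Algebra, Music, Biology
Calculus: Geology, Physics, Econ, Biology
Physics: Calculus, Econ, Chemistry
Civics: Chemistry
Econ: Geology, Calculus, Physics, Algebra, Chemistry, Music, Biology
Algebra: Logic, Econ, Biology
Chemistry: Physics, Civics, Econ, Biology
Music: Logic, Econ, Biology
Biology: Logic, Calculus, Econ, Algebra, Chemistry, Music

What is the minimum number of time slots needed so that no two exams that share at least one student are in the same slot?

Econ, Algebra, Biology all conflict with each other, so at least 3 time slots are needed.
3 time slots suffice: time slot 1 → {Logic, Civics, Econ}; time slot 2 → {Geology, Physics, Biology}; time slot 3 → {Calculus, Algebra, Chemistry, Music}. Every pair that conflicts lands in different time slots.

3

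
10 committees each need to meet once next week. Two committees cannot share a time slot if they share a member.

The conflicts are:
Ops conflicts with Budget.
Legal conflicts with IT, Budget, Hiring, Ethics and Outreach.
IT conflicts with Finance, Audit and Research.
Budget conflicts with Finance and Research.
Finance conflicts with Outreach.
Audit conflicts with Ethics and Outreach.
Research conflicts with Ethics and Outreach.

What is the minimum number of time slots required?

Legal and Hiring conflict, so at least 2 time slots are needed.
2 time slots suffice: time slot 1 → {Ops, Legal, Finance, Audit, Research}; time slot 2 → {IT, Budget, Hiring, Ethics, Outreach}. Every pair that conflicts lands in different time slots.

2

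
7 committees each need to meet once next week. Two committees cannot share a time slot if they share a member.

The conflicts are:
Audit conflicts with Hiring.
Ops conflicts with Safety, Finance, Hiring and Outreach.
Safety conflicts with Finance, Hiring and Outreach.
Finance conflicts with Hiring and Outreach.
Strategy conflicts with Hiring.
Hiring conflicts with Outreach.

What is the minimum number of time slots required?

5

Ops, Safety, Finance, Hiring, Outreach all conflict with each other, so at least 5 time slots are needed.
5 time slots suffice: time slot 1 → {Hiring}; time slot 2 → {Audit, Ops, Strategy}; time slot 3 → {Finance}; time slot 4 → {Safety}; time slot 5 → {Outreach}. Each listed conflict is separated.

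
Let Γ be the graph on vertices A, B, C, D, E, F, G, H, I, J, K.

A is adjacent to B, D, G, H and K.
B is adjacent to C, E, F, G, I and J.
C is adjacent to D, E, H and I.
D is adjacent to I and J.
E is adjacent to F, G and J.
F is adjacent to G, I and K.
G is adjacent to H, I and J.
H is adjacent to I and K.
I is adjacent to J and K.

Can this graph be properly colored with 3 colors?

B, G, I, J are pairwise adjacent (a clique of size 4), so at least 4 colors are needed.
So 3 colors are not enough.

No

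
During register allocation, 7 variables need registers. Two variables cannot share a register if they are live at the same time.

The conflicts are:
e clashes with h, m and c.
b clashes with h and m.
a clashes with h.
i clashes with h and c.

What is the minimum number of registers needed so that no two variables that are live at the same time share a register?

2

e and m conflict, so at least 2 registers are needed.
2 registers suffice: e=2, b=2, a=2, i=2, h=1, m=1, c=1. Each listed conflict is separated.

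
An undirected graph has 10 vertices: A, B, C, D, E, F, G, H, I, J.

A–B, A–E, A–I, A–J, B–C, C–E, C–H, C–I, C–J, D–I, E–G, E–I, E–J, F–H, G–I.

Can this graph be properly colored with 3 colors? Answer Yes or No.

Yes

The chromatic number is 3. E, G, I are mutually adjacent, so at least 3 colors are needed.
3 colors suffice: color 1 → {B, H, I, J}; color 2 → {A, C, D, F, G}; color 3 → {E}.
That is already a proper 3-coloring.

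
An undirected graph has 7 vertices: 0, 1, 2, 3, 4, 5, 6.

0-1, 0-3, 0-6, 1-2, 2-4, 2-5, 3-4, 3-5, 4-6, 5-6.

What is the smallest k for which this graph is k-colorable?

The cycle 3-0-1-2-5-3 has odd length 5, so it cannot be 2-colored; at least 3 colors are needed.
3 colors suffice: color a → {0, 4, 5}; color b → {2, 3, 6}; color c → {1}. Each edge has distinct colors on its endpoints.

3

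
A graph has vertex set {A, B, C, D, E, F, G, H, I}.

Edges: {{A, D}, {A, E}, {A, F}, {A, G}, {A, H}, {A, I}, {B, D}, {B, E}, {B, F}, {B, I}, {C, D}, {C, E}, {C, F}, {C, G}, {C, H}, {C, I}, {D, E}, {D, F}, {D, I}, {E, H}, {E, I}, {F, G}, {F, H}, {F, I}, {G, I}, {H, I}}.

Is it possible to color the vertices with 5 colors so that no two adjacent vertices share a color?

Yes

The chromatic number is 4. C, E, H, I are mutually adjacent (a clique of size 4), so at least 4 colors are needed.
One proper 4-coloring: A=4, B=4, C=4, D=3, E=2, F=2, G=3, H=3, I=1.
Since 5 ≥ 4, a proper 5-coloring certainly exists.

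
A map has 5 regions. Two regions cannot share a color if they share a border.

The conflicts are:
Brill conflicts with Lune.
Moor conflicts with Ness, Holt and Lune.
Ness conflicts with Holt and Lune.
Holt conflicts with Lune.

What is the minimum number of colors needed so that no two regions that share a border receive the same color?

Moor, Ness, Holt, Lune all conflict with each other, so at least 4 colors are needed.
4 colors suffice: color 1 → {Lune}; color 2 → {Brill, Ness}; color 3 → {Moor}; color 4 → {Holt}. Each listed conflict is separated.

4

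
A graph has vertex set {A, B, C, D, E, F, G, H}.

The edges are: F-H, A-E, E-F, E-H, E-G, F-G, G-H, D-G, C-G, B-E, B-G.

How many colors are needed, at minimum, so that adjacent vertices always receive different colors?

4

E, F, G, H form a clique, so at least 4 colors are needed.
4 colors suffice: color 1 → {A, G}; color 2 → {C, D, E}; color 3 → {B, F}; color 4 → {H}. Each edge has distinct colors on its endpoints.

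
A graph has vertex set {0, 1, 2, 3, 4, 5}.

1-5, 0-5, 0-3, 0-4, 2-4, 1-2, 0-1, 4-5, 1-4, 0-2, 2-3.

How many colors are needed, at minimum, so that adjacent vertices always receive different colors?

0, 1, 2, 4 are mutually adjacent (a clique of size 4), so at least 4 colors are needed.
4 colors suffice: color red → {0}; color blue → {2, 5}; color green → {1, 3}; color yellow → {4}. Every edge joins two different colors.

4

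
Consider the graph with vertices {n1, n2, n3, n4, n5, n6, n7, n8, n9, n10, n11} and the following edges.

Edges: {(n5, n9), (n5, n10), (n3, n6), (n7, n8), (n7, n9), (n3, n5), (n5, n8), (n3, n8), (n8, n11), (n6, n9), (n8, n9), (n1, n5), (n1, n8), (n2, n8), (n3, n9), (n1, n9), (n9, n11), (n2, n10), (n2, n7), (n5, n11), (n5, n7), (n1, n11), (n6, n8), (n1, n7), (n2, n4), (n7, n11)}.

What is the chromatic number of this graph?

6

n1, n5, n7, n8, n9, n11 are pairwise adjacent (a clique of size 6), so at least 6 colors are needed.
6 colors suffice: color 1 → {n4, n8, n10}; color 2 → {n2, n9}; color 3 → {n5, n6}; color 4 → {n3, n7}; color 5 → {n1}; color 6 → {n11}. No two adjacent vertices share a color.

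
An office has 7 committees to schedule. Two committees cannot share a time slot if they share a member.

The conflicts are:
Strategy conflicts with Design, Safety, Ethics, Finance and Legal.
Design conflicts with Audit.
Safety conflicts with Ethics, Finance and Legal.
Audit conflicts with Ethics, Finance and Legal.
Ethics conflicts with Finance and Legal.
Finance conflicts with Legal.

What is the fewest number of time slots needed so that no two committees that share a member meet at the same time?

5

Strategy, Safety, Ethics, Finance, Legal pairwise conflict, so at least 5 time slots are needed.
Using 5 time slots: Strategy=1, Design=2, Safety=5, Audit=1, Ethics=3, Finance=2, Legal=4. Every pair that conflicts lands in different time slots.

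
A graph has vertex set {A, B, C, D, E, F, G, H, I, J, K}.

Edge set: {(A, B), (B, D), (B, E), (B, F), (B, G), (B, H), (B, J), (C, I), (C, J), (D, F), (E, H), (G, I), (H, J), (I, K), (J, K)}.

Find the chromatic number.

3

B, E, H form a triangle, so at least 3 colors are needed.
3 colors suffice: color 1 → {B, I}; color 2 → {A, E, F, G, J}; color 3 → {C, D, H, K}. Each edge has distinct colors on its endpoints.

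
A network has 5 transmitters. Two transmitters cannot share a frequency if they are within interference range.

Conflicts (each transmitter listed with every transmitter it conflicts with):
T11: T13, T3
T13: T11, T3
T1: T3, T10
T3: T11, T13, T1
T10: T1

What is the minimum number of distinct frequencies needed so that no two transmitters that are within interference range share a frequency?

3

T11, T13, T3 all conflict with each other, so at least 3 frequencies are needed.
3 frequencies suffice: frequency 1 → {T3, T10}; frequency 2 → {T13, T1}; frequency 3 → {T11}. Each listed conflict is separated.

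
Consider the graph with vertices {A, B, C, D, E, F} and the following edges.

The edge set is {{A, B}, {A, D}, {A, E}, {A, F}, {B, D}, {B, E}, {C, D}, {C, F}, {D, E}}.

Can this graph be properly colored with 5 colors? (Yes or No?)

The chromatic number is 4. A, B, D, E are mutually adjacent (a clique of size 4), so at least 4 colors are needed.
A valid assignment using 4 colors: A=2, B=4, C=2, D=1, E=3, F=1.
Since 5 ≥ 4, a proper 5-coloring certainly exists.

Yes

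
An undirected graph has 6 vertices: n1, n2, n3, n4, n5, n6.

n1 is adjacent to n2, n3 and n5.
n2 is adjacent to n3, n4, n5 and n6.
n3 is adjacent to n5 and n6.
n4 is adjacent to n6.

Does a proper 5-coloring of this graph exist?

The chromatic number is 4. n1, n2, n3, n5 are mutually adjacent (a clique of size 4), so at least 4 colors are needed.
4 colors suffice: color 1 → {n2}; color 2 → {n3, n4}; color 3 → {n5, n6}; color 4 → {n1}.
Since 5 ≥ 4, a proper 5-coloring certainly exists.

Yes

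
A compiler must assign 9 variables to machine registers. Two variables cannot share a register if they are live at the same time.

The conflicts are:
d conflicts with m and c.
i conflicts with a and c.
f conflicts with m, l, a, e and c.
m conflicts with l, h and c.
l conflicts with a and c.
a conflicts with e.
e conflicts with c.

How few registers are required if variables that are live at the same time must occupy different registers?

4

f, m, l, c pairwise conflict, so at least 4 registers are needed.
4 registers suffice: register 1 → {a, h, c}; register 2 → {i, m, e}; register 3 → {d, f}; register 4 → {l}. Every pair that conflicts lands in different registers.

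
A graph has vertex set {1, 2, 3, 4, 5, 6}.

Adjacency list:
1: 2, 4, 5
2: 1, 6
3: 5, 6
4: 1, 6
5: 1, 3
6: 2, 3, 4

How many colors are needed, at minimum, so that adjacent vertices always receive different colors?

3

The cycle 1-2-6-3-5-1 has odd length 5, so it cannot be 2-colored; at least 3 colors are needed.
A valid assignment using 3 colors: 1=red, 2=blue, 3=green, 4=blue, 5=blue, 6=red. No two adjacent vertices share a color.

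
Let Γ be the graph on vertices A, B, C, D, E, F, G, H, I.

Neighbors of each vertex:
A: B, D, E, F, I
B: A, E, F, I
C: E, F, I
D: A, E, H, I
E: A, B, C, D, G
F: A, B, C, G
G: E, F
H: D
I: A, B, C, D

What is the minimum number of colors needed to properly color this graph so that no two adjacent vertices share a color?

3

A, B, E are mutually adjacent, so at least 3 colors are needed.
One proper 3-coloring: A=2, B=3, C=2, D=3, E=1, F=1, G=2, H=1, I=1. Every edge joins two different colors.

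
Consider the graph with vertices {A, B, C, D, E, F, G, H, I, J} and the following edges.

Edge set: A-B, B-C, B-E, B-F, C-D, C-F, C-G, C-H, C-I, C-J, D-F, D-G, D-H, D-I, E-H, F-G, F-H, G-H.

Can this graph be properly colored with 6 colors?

The chromatic number is 5. C, D, F, G, H are pairwise adjacent (a clique of size 5), so at least 5 colors are needed.
5 colors suffice: A=1, B=2, C=1, D=2, E=1, F=3, G=5, H=4, I=3, J=2.
Since 6 ≥ 5, a proper 6-coloring certainly exists.

Yes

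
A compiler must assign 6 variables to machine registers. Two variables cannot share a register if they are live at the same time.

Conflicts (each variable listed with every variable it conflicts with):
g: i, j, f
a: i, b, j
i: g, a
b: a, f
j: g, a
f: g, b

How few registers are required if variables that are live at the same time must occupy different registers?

3

The cycle f-b-a-j-g-f has odd length 5, so it cannot be 2-colored; at least 3 registers are needed.
3 registers suffice: register 1 → {g, a}; register 2 → {i, b, j}; register 3 → {f}. Each listed conflict is separated.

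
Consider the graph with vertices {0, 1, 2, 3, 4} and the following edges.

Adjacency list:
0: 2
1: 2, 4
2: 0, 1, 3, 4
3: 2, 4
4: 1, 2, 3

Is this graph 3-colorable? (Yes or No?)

Yes

The chromatic number is 3. 1, 2, 4 are mutually adjacent, so at least 3 colors are needed.
3 colors suffice: color a → {2}; color b → {0, 4}; color c → {1, 3}.
That is already a proper 3-coloring.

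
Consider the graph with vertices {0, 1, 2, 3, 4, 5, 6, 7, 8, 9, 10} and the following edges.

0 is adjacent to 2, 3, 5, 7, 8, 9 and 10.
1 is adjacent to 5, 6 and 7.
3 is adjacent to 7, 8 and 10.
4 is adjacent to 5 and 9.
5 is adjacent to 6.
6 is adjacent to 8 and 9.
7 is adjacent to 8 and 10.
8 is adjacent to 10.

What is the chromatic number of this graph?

0, 3, 7, 8, 10 form a clique, so at least 5 colors are needed.
A valid assignment using 5 colors: 0=a, 1=d, 2=b, 3=d, 4=a, 5=b, 6=a, 7=c, 8=b, 9=b, 10=e. No two adjacent vertices share a color.

5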